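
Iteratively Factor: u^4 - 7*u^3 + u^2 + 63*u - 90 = (u + 3)*(u^3 - 10*u^2 + 31*u - 30) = (u - 3)*(u + 3)*(u^2 - 7*u + 10) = (u - 5)*(u - 3)*(u + 3)*(u - 2)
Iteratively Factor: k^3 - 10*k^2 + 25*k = (k)*(k^2 - 10*k + 25) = k*(k - 5)*(k - 5)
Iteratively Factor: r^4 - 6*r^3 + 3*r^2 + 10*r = (r + 1)*(r^3 - 7*r^2 + 10*r) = (r - 2)*(r + 1)*(r^2 - 5*r) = (r - 5)*(r - 2)*(r + 1)*(r)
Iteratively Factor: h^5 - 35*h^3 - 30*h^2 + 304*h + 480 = (h + 4)*(h^4 - 4*h^3 - 19*h^2 + 46*h + 120) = (h - 5)*(h + 4)*(h^3 + h^2 - 14*h - 24) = (h - 5)*(h + 2)*(h + 4)*(h^2 - h - 12) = (h - 5)*(h - 4)*(h + 2)*(h + 4)*(h + 3)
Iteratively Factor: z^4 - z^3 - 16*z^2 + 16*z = (z - 1)*(z^3 - 16*z) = (z - 4)*(z - 1)*(z^2 + 4*z) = z*(z - 4)*(z - 1)*(z + 4)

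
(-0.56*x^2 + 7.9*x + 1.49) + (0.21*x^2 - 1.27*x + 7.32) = -0.35*x^2 + 6.63*x + 8.81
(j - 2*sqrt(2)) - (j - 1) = 1 - 2*sqrt(2)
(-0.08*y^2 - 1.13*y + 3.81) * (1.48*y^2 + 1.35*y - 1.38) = -0.1184*y^4 - 1.7804*y^3 + 4.2237*y^2 + 6.7029*y - 5.2578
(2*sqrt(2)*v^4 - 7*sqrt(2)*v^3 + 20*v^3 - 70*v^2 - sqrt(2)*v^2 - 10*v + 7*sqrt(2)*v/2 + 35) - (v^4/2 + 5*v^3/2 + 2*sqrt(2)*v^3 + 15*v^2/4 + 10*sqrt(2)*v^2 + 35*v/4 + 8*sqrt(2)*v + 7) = -v^4/2 + 2*sqrt(2)*v^4 - 9*sqrt(2)*v^3 + 35*v^3/2 - 295*v^2/4 - 11*sqrt(2)*v^2 - 75*v/4 - 9*sqrt(2)*v/2 + 28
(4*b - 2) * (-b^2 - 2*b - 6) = -4*b^3 - 6*b^2 - 20*b + 12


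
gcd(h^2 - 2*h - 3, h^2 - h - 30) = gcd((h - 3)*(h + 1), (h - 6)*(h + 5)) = 1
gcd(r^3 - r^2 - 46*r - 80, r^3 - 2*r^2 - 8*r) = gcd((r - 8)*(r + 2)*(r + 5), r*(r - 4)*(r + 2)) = r + 2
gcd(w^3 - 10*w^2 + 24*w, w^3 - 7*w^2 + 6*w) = w^2 - 6*w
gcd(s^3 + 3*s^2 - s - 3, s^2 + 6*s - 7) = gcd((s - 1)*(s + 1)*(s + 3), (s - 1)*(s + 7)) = s - 1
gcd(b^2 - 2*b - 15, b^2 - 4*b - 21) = b + 3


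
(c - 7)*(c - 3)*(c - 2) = c^3 - 12*c^2 + 41*c - 42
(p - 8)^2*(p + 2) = p^3 - 14*p^2 + 32*p + 128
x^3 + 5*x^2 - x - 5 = (x - 1)*(x + 1)*(x + 5)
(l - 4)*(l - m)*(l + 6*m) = l^3 + 5*l^2*m - 4*l^2 - 6*l*m^2 - 20*l*m + 24*m^2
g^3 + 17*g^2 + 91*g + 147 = (g + 3)*(g + 7)^2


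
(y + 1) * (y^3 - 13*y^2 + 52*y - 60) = y^4 - 12*y^3 + 39*y^2 - 8*y - 60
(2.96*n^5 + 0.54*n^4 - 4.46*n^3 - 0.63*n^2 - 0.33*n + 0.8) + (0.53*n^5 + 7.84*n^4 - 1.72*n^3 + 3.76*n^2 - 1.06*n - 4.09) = 3.49*n^5 + 8.38*n^4 - 6.18*n^3 + 3.13*n^2 - 1.39*n - 3.29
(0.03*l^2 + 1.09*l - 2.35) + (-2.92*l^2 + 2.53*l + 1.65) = -2.89*l^2 + 3.62*l - 0.7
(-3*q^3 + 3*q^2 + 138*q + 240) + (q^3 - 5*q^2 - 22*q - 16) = -2*q^3 - 2*q^2 + 116*q + 224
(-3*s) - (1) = -3*s - 1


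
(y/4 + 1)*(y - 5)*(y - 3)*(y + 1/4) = y^4/4 - 15*y^3/16 - 9*y^2/2 + 223*y/16 + 15/4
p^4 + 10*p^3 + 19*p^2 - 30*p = p*(p - 1)*(p + 5)*(p + 6)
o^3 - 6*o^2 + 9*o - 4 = (o - 4)*(o - 1)^2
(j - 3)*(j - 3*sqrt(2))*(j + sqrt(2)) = j^3 - 3*j^2 - 2*sqrt(2)*j^2 - 6*j + 6*sqrt(2)*j + 18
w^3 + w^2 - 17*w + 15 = (w - 3)*(w - 1)*(w + 5)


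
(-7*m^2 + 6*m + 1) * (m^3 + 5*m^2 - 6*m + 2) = -7*m^5 - 29*m^4 + 73*m^3 - 45*m^2 + 6*m + 2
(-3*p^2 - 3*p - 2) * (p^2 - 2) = -3*p^4 - 3*p^3 + 4*p^2 + 6*p + 4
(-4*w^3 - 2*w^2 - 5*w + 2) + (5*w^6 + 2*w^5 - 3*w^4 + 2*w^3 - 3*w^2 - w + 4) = 5*w^6 + 2*w^5 - 3*w^4 - 2*w^3 - 5*w^2 - 6*w + 6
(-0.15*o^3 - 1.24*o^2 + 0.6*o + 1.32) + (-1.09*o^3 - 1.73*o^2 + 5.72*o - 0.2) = -1.24*o^3 - 2.97*o^2 + 6.32*o + 1.12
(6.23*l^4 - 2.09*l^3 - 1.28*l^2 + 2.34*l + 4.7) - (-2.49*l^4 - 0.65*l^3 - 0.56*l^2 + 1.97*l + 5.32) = 8.72*l^4 - 1.44*l^3 - 0.72*l^2 + 0.37*l - 0.62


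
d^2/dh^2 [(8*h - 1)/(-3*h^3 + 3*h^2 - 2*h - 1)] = 2*(-216*h^5 + 270*h^4 - 96*h^3 + 189*h^2 - 99*h + 23)/(27*h^9 - 81*h^8 + 135*h^7 - 108*h^6 + 36*h^5 + 27*h^4 - 19*h^3 + 3*h^2 + 6*h + 1)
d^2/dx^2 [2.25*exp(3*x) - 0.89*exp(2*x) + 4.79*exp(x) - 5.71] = (20.25*exp(2*x) - 3.56*exp(x) + 4.79)*exp(x)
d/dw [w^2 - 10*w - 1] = 2*w - 10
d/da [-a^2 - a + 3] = -2*a - 1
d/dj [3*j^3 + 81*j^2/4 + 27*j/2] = 9*j^2 + 81*j/2 + 27/2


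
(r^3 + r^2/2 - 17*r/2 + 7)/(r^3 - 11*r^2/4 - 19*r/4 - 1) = 2*(-2*r^3 - r^2 + 17*r - 14)/(-4*r^3 + 11*r^2 + 19*r + 4)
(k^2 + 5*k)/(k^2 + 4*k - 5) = k/(k - 1)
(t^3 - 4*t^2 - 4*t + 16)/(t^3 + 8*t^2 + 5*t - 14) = (t^2 - 6*t + 8)/(t^2 + 6*t - 7)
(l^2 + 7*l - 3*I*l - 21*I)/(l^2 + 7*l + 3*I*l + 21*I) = (l - 3*I)/(l + 3*I)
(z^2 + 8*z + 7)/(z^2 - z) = (z^2 + 8*z + 7)/(z*(z - 1))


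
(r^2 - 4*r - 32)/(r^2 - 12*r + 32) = (r + 4)/(r - 4)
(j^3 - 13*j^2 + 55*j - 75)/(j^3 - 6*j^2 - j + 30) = (j - 5)/(j + 2)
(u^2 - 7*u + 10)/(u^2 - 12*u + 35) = (u - 2)/(u - 7)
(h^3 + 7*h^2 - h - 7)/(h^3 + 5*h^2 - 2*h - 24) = (h^3 + 7*h^2 - h - 7)/(h^3 + 5*h^2 - 2*h - 24)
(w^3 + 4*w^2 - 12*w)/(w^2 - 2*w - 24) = w*(-w^2 - 4*w + 12)/(-w^2 + 2*w + 24)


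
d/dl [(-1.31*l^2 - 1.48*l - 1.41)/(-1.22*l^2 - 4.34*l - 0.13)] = (3.8798*l^2 - 3.0998*l - 5.927)/(1.4884*l^4 + 10.5896*l^3 + 19.1528*l^2 + 1.1284*l + 0.0169)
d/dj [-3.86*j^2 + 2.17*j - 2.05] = 2.17 - 7.72*j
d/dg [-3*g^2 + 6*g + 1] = 6 - 6*g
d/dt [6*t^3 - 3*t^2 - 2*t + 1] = 18*t^2 - 6*t - 2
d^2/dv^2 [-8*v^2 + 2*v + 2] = -16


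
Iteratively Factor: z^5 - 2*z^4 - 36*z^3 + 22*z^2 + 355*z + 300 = (z + 3)*(z^4 - 5*z^3 - 21*z^2 + 85*z + 100) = (z + 3)*(z + 4)*(z^3 - 9*z^2 + 15*z + 25) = (z - 5)*(z + 3)*(z + 4)*(z^2 - 4*z - 5) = (z - 5)^2*(z + 3)*(z + 4)*(z + 1)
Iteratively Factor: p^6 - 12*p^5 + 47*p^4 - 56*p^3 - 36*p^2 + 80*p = (p - 4)*(p^5 - 8*p^4 + 15*p^3 + 4*p^2 - 20*p) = (p - 4)*(p + 1)*(p^4 - 9*p^3 + 24*p^2 - 20*p) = (p - 4)*(p - 2)*(p + 1)*(p^3 - 7*p^2 + 10*p) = (p - 5)*(p - 4)*(p - 2)*(p + 1)*(p^2 - 2*p) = p*(p - 5)*(p - 4)*(p - 2)*(p + 1)*(p - 2)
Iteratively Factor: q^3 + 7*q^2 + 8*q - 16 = (q - 1)*(q^2 + 8*q + 16) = (q - 1)*(q + 4)*(q + 4)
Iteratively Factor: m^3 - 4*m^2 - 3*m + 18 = (m + 2)*(m^2 - 6*m + 9) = (m - 3)*(m + 2)*(m - 3)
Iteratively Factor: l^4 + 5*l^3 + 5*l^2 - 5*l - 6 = (l + 2)*(l^3 + 3*l^2 - l - 3) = (l + 1)*(l + 2)*(l^2 + 2*l - 3) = (l - 1)*(l + 1)*(l + 2)*(l + 3)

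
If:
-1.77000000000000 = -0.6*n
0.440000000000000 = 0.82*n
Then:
No Solution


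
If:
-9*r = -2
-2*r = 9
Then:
No Solution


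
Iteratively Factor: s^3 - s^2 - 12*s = (s - 4)*(s^2 + 3*s) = (s - 4)*(s + 3)*(s)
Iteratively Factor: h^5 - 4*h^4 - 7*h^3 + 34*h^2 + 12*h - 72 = (h + 2)*(h^4 - 6*h^3 + 5*h^2 + 24*h - 36) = (h + 2)^2*(h^3 - 8*h^2 + 21*h - 18) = (h - 3)*(h + 2)^2*(h^2 - 5*h + 6) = (h - 3)*(h - 2)*(h + 2)^2*(h - 3)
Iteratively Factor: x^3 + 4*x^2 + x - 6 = (x - 1)*(x^2 + 5*x + 6) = (x - 1)*(x + 2)*(x + 3)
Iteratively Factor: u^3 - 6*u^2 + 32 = (u - 4)*(u^2 - 2*u - 8) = (u - 4)^2*(u + 2)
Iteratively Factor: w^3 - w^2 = (w)*(w^2 - w) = w*(w - 1)*(w)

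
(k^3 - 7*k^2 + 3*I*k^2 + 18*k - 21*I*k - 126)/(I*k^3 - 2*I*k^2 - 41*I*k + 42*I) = (-I*k^2 + 3*k - 18*I)/(k^2 + 5*k - 6)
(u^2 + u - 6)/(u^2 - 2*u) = (u + 3)/u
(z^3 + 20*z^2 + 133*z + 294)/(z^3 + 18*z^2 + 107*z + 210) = (z + 7)/(z + 5)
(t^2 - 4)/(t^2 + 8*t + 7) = (t^2 - 4)/(t^2 + 8*t + 7)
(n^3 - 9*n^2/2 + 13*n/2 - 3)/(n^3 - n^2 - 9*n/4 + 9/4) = 2*(n - 2)/(2*n + 3)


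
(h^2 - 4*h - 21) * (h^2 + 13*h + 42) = h^4 + 9*h^3 - 31*h^2 - 441*h - 882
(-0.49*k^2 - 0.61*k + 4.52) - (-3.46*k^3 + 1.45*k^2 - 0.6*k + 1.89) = 3.46*k^3 - 1.94*k^2 - 0.01*k + 2.63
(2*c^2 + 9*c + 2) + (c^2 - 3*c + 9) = 3*c^2 + 6*c + 11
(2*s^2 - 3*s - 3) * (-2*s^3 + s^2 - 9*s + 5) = -4*s^5 + 8*s^4 - 15*s^3 + 34*s^2 + 12*s - 15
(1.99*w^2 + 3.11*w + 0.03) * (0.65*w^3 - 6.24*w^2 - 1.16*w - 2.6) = 1.2935*w^5 - 10.3961*w^4 - 21.6953*w^3 - 8.9688*w^2 - 8.1208*w - 0.078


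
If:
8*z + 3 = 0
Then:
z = -3/8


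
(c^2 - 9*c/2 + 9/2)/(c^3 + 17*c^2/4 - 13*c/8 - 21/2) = 4*(c - 3)/(4*c^2 + 23*c + 28)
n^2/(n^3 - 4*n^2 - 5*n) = n/(n^2 - 4*n - 5)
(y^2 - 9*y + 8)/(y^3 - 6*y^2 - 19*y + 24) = 1/(y + 3)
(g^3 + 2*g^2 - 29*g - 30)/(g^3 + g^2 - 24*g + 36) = (g^2 - 4*g - 5)/(g^2 - 5*g + 6)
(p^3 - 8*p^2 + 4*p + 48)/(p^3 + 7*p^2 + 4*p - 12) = (p^2 - 10*p + 24)/(p^2 + 5*p - 6)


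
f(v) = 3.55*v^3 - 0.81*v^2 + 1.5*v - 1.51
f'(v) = 10.65*v^2 - 1.62*v + 1.5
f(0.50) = -0.52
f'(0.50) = 3.35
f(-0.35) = -2.29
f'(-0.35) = 3.37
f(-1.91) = -32.07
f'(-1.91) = 43.45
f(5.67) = 628.06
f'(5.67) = 334.70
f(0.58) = -0.22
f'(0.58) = 4.14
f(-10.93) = -4750.09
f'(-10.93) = 1291.51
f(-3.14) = -124.11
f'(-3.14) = 111.59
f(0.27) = -1.09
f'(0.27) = 1.84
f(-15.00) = -12187.51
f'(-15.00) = 2422.05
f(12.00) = 6034.25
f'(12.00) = 1515.66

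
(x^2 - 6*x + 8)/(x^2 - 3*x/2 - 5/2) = 2*(-x^2 + 6*x - 8)/(-2*x^2 + 3*x + 5)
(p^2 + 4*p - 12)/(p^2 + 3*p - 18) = (p - 2)/(p - 3)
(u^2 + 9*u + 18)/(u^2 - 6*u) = (u^2 + 9*u + 18)/(u*(u - 6))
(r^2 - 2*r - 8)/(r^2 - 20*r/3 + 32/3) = 3*(r + 2)/(3*r - 8)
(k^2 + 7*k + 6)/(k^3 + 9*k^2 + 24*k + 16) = (k + 6)/(k^2 + 8*k + 16)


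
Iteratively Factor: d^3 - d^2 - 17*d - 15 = (d - 5)*(d^2 + 4*d + 3) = (d - 5)*(d + 3)*(d + 1)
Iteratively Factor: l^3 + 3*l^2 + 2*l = (l + 1)*(l^2 + 2*l) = (l + 1)*(l + 2)*(l)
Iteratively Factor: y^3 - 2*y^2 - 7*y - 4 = (y + 1)*(y^2 - 3*y - 4) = (y - 4)*(y + 1)*(y + 1)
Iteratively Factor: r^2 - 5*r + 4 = (r - 1)*(r - 4)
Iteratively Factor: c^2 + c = (c)*(c + 1)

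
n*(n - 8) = n^2 - 8*n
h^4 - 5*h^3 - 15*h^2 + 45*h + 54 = (h - 6)*(h - 3)*(h + 1)*(h + 3)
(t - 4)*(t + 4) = t^2 - 16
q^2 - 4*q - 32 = (q - 8)*(q + 4)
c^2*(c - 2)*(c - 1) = c^4 - 3*c^3 + 2*c^2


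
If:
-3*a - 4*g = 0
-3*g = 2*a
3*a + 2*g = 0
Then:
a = 0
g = 0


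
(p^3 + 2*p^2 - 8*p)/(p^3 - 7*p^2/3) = 3*(p^2 + 2*p - 8)/(p*(3*p - 7))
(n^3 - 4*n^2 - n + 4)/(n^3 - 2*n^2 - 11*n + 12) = (n + 1)/(n + 3)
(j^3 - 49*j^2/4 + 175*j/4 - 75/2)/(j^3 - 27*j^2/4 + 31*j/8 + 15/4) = 2*(j - 5)/(2*j + 1)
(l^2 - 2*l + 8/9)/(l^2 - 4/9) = (3*l - 4)/(3*l + 2)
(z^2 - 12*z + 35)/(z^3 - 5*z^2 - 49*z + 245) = 1/(z + 7)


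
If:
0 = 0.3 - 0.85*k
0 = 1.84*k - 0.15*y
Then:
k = 0.35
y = 4.33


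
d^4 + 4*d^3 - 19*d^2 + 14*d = d*(d - 2)*(d - 1)*(d + 7)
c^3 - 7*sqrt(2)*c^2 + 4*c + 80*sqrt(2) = (c - 5*sqrt(2))*(c - 4*sqrt(2))*(c + 2*sqrt(2))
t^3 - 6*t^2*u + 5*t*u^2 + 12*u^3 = (t - 4*u)*(t - 3*u)*(t + u)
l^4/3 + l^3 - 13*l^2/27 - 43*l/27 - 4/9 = (l/3 + 1)*(l - 4/3)*(l + 1/3)*(l + 1)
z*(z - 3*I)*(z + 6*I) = z^3 + 3*I*z^2 + 18*z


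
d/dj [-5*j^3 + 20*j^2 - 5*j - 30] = -15*j^2 + 40*j - 5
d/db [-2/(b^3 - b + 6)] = 2*(3*b^2 - 1)/(b^3 - b + 6)^2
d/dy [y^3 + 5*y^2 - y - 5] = 3*y^2 + 10*y - 1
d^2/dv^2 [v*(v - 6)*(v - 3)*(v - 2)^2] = 20*v^3 - 156*v^2 + 348*v - 216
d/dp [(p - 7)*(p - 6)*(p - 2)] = 3*p^2 - 30*p + 68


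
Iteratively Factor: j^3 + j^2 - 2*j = (j - 1)*(j^2 + 2*j) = j*(j - 1)*(j + 2)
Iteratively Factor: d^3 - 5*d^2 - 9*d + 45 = (d + 3)*(d^2 - 8*d + 15) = (d - 3)*(d + 3)*(d - 5)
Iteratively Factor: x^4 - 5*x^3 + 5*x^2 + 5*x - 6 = (x - 3)*(x^3 - 2*x^2 - x + 2) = (x - 3)*(x - 1)*(x^2 - x - 2) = (x - 3)*(x - 1)*(x + 1)*(x - 2)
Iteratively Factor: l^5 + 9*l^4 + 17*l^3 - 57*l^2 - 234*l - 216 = (l + 2)*(l^4 + 7*l^3 + 3*l^2 - 63*l - 108) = (l + 2)*(l + 4)*(l^3 + 3*l^2 - 9*l - 27) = (l - 3)*(l + 2)*(l + 4)*(l^2 + 6*l + 9) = (l - 3)*(l + 2)*(l + 3)*(l + 4)*(l + 3)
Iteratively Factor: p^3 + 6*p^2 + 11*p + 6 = (p + 3)*(p^2 + 3*p + 2) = (p + 1)*(p + 3)*(p + 2)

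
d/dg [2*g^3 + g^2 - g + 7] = 6*g^2 + 2*g - 1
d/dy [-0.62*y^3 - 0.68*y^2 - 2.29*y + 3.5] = -1.86*y^2 - 1.36*y - 2.29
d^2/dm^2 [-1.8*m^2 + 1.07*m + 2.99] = -3.60000000000000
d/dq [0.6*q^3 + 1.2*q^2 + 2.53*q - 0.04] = 1.8*q^2 + 2.4*q + 2.53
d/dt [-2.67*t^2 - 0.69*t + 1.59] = -5.34*t - 0.69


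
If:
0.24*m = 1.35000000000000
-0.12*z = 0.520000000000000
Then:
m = 5.62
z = -4.33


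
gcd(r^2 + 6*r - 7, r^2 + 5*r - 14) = r + 7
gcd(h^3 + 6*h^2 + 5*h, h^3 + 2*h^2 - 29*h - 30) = h + 1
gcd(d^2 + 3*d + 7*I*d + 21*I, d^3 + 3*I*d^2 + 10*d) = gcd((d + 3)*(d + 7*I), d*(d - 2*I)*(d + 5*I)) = 1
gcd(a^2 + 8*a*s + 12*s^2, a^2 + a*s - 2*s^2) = a + 2*s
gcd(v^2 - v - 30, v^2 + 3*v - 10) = v + 5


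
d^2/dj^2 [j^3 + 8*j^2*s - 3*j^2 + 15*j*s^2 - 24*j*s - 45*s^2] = 6*j + 16*s - 6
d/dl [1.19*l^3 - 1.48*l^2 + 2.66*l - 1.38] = 3.57*l^2 - 2.96*l + 2.66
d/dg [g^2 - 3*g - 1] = 2*g - 3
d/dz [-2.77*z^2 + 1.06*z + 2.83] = 1.06 - 5.54*z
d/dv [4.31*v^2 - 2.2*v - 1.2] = 8.62*v - 2.2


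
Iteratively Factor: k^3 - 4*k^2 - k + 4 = (k - 4)*(k^2 - 1) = (k - 4)*(k + 1)*(k - 1)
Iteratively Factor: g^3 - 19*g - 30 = (g + 2)*(g^2 - 2*g - 15) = (g - 5)*(g + 2)*(g + 3)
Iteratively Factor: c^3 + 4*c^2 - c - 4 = (c + 4)*(c^2 - 1) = (c + 1)*(c + 4)*(c - 1)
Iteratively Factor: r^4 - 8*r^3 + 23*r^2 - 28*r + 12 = (r - 1)*(r^3 - 7*r^2 + 16*r - 12) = (r - 3)*(r - 1)*(r^2 - 4*r + 4) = (r - 3)*(r - 2)*(r - 1)*(r - 2)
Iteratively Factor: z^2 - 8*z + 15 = (z - 5)*(z - 3)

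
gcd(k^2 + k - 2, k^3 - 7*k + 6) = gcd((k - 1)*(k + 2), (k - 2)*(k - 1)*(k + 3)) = k - 1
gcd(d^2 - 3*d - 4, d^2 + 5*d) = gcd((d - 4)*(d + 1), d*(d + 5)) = 1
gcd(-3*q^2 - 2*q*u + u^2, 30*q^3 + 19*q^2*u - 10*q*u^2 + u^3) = q + u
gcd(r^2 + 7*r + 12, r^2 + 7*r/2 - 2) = r + 4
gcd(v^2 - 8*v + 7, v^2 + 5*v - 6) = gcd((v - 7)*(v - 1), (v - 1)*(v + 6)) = v - 1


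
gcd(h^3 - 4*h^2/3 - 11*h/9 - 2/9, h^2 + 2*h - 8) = h - 2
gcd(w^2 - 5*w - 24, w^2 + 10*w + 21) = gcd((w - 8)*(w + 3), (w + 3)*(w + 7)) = w + 3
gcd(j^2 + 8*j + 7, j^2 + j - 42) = j + 7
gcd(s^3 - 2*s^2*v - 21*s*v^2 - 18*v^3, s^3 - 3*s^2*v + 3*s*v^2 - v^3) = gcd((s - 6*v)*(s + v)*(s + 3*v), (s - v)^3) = 1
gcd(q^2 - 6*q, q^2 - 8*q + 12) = q - 6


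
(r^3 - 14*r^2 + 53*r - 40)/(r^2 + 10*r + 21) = (r^3 - 14*r^2 + 53*r - 40)/(r^2 + 10*r + 21)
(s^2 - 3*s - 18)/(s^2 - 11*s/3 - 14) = 3*(s + 3)/(3*s + 7)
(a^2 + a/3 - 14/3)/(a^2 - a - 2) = (a + 7/3)/(a + 1)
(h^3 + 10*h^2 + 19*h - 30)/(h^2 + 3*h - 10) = (h^2 + 5*h - 6)/(h - 2)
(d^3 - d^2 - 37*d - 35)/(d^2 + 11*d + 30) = (d^2 - 6*d - 7)/(d + 6)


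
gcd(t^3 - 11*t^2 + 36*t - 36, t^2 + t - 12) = t - 3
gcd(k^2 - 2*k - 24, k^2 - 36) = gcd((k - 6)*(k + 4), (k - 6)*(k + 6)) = k - 6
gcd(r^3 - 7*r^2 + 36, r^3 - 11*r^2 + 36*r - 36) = r^2 - 9*r + 18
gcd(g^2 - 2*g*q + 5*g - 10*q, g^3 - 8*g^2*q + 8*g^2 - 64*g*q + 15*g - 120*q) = g + 5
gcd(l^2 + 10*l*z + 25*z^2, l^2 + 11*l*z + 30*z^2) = l + 5*z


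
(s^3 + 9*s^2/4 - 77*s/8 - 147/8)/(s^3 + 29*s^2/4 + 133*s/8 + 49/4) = (s - 3)/(s + 2)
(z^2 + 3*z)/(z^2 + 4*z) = (z + 3)/(z + 4)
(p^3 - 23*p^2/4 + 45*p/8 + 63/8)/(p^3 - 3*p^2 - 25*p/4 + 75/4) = (8*p^2 - 22*p - 21)/(2*(4*p^2 - 25))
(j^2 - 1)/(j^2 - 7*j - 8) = (j - 1)/(j - 8)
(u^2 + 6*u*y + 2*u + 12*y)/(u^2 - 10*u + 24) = (u^2 + 6*u*y + 2*u + 12*y)/(u^2 - 10*u + 24)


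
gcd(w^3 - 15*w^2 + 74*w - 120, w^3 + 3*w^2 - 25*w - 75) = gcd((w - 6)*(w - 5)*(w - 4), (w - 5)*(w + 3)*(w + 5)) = w - 5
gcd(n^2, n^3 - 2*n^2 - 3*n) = n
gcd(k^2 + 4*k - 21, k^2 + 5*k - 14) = k + 7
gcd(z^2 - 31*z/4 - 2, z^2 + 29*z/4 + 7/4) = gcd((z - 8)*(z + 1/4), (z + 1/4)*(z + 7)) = z + 1/4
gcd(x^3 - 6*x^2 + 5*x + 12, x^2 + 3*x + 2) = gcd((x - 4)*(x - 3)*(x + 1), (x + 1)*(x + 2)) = x + 1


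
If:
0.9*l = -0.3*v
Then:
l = -0.333333333333333*v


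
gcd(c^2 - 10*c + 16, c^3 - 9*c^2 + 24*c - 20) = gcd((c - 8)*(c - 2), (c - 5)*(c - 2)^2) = c - 2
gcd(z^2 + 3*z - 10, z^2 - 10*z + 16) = z - 2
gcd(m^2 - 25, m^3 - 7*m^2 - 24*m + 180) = m + 5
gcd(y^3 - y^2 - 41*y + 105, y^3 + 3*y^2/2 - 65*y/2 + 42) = y + 7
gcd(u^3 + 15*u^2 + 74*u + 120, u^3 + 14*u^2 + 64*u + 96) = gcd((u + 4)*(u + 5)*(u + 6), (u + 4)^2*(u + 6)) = u^2 + 10*u + 24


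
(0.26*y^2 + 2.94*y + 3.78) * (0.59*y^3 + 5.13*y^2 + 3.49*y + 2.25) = 0.1534*y^5 + 3.0684*y^4 + 18.2198*y^3 + 30.237*y^2 + 19.8072*y + 8.505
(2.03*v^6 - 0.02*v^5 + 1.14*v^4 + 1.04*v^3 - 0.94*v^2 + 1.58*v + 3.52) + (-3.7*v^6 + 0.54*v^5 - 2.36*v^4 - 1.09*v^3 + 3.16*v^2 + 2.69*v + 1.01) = -1.67*v^6 + 0.52*v^5 - 1.22*v^4 - 0.05*v^3 + 2.22*v^2 + 4.27*v + 4.53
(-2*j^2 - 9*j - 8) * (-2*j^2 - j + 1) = 4*j^4 + 20*j^3 + 23*j^2 - j - 8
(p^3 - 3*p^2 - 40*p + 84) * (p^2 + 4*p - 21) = p^5 + p^4 - 73*p^3 - 13*p^2 + 1176*p - 1764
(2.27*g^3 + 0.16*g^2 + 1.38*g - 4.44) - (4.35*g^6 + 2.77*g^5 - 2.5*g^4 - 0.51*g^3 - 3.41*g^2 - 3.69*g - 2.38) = -4.35*g^6 - 2.77*g^5 + 2.5*g^4 + 2.78*g^3 + 3.57*g^2 + 5.07*g - 2.06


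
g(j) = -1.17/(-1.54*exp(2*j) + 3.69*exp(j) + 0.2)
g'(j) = -1.17*(3.08*exp(2*j) - 3.69*exp(j))/(-1.54*exp(2*j) + 3.69*exp(j) + 0.2)^2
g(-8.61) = -5.83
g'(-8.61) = 0.02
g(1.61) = 0.06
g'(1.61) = -0.17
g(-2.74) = -2.71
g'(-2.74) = 1.41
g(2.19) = 0.01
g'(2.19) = -0.03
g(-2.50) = -2.38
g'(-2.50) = 1.36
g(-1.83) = -1.56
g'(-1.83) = 1.06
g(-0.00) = -0.50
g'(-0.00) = 0.13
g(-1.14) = -0.96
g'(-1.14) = 0.68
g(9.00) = 0.00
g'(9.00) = 0.00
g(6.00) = 0.00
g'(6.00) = 0.00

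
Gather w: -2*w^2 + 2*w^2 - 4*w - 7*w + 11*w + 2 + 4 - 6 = 0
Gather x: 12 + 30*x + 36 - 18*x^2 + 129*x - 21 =-18*x^2 + 159*x + 27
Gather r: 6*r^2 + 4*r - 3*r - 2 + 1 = 6*r^2 + r - 1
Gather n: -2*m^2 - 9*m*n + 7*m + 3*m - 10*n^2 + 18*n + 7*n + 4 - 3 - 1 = -2*m^2 + 10*m - 10*n^2 + n*(25 - 9*m)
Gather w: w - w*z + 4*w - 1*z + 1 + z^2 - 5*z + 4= w*(5 - z) + z^2 - 6*z + 5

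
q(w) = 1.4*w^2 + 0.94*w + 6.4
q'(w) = 2.8*w + 0.94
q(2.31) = 16.04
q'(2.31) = 7.41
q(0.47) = 7.15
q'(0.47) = 2.26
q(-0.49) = 6.28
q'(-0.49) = -0.43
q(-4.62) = 31.94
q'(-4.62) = -12.00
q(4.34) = 36.85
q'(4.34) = 13.09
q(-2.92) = 15.59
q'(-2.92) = -7.24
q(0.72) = 7.80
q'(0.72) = 2.96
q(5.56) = 54.91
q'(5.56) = 16.51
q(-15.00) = 307.30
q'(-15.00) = -41.06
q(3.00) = 21.82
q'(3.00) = 9.34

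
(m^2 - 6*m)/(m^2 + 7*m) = (m - 6)/(m + 7)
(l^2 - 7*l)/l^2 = (l - 7)/l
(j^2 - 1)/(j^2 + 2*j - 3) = (j + 1)/(j + 3)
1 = 1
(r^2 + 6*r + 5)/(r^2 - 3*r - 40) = (r + 1)/(r - 8)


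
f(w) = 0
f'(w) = 0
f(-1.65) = 0.00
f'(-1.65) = 0.00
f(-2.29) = 0.00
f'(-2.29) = 0.00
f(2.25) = 0.00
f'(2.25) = 0.00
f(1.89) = 0.00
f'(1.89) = 0.00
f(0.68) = 0.00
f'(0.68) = 0.00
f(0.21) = 0.00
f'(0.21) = 0.00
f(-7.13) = 0.00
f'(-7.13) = 0.00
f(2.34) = 0.00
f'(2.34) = 0.00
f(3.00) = 0.00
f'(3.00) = 0.00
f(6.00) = 0.00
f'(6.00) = 0.00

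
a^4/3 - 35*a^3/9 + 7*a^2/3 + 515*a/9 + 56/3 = (a/3 + 1)*(a - 8)*(a - 7)*(a + 1/3)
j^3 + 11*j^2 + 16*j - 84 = (j - 2)*(j + 6)*(j + 7)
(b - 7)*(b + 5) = b^2 - 2*b - 35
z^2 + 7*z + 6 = (z + 1)*(z + 6)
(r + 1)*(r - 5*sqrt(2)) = r^2 - 5*sqrt(2)*r + r - 5*sqrt(2)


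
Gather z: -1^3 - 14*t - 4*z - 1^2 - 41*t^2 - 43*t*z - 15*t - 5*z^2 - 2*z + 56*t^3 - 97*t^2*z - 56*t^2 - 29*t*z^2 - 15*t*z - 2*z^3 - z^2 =56*t^3 - 97*t^2 - 29*t - 2*z^3 + z^2*(-29*t - 6) + z*(-97*t^2 - 58*t - 6) - 2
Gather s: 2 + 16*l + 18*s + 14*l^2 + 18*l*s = 14*l^2 + 16*l + s*(18*l + 18) + 2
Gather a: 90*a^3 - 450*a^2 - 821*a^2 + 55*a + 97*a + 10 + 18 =90*a^3 - 1271*a^2 + 152*a + 28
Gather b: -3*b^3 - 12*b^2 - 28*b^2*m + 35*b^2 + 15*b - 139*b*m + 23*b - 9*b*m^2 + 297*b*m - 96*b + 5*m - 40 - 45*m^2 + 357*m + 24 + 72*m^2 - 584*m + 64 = -3*b^3 + b^2*(23 - 28*m) + b*(-9*m^2 + 158*m - 58) + 27*m^2 - 222*m + 48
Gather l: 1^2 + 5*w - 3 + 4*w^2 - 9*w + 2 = 4*w^2 - 4*w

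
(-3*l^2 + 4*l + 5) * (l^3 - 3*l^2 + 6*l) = -3*l^5 + 13*l^4 - 25*l^3 + 9*l^2 + 30*l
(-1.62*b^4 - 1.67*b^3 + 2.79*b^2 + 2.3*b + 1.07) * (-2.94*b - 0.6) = 4.7628*b^5 + 5.8818*b^4 - 7.2006*b^3 - 8.436*b^2 - 4.5258*b - 0.642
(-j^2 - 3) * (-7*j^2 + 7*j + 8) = 7*j^4 - 7*j^3 + 13*j^2 - 21*j - 24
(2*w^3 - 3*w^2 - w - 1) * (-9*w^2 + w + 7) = -18*w^5 + 29*w^4 + 20*w^3 - 13*w^2 - 8*w - 7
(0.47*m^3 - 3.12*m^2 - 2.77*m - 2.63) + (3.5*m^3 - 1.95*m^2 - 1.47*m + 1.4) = 3.97*m^3 - 5.07*m^2 - 4.24*m - 1.23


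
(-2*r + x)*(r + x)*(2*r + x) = -4*r^3 - 4*r^2*x + r*x^2 + x^3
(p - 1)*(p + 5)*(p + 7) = p^3 + 11*p^2 + 23*p - 35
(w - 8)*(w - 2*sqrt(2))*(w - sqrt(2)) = w^3 - 8*w^2 - 3*sqrt(2)*w^2 + 4*w + 24*sqrt(2)*w - 32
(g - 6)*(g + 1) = g^2 - 5*g - 6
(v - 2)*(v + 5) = v^2 + 3*v - 10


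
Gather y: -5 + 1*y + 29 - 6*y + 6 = 30 - 5*y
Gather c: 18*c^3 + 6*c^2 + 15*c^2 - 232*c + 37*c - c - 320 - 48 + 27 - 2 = 18*c^3 + 21*c^2 - 196*c - 343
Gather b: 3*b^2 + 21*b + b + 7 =3*b^2 + 22*b + 7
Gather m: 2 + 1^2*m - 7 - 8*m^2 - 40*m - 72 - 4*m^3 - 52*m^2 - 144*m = -4*m^3 - 60*m^2 - 183*m - 77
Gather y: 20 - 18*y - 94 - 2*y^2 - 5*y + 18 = -2*y^2 - 23*y - 56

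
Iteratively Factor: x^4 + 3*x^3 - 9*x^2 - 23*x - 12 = (x + 1)*(x^3 + 2*x^2 - 11*x - 12) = (x - 3)*(x + 1)*(x^2 + 5*x + 4) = (x - 3)*(x + 1)^2*(x + 4)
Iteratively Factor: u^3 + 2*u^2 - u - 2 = (u - 1)*(u^2 + 3*u + 2) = (u - 1)*(u + 2)*(u + 1)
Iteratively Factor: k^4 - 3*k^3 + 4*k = (k - 2)*(k^3 - k^2 - 2*k) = k*(k - 2)*(k^2 - k - 2) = k*(k - 2)*(k + 1)*(k - 2)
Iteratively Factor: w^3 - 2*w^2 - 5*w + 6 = (w - 3)*(w^2 + w - 2) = (w - 3)*(w + 2)*(w - 1)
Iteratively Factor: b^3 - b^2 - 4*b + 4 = (b - 1)*(b^2 - 4) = (b - 2)*(b - 1)*(b + 2)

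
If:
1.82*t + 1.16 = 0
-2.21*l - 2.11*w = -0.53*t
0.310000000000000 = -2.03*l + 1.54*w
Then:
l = -0.15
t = -0.64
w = -0.00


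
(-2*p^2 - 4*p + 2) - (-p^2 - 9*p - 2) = -p^2 + 5*p + 4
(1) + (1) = 2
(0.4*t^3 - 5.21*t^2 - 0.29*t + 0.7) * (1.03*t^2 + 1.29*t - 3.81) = 0.412*t^5 - 4.8503*t^4 - 8.5436*t^3 + 20.197*t^2 + 2.0079*t - 2.667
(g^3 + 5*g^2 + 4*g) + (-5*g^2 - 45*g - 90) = g^3 - 41*g - 90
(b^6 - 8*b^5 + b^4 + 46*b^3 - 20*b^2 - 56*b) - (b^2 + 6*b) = b^6 - 8*b^5 + b^4 + 46*b^3 - 21*b^2 - 62*b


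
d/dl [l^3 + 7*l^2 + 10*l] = 3*l^2 + 14*l + 10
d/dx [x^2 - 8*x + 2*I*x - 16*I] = 2*x - 8 + 2*I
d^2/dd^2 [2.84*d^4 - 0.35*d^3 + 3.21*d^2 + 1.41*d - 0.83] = 34.08*d^2 - 2.1*d + 6.42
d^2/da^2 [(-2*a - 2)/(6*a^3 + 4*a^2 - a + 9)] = 4*(-(a + 1)*(18*a^2 + 8*a - 1)^2 + (18*a^2 + 8*a + 2*(a + 1)*(9*a + 2) - 1)*(6*a^3 + 4*a^2 - a + 9))/(6*a^3 + 4*a^2 - a + 9)^3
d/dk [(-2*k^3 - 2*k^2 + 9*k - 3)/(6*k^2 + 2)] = (-6*k^4 - 33*k^2 + 14*k + 9)/(2*(9*k^4 + 6*k^2 + 1))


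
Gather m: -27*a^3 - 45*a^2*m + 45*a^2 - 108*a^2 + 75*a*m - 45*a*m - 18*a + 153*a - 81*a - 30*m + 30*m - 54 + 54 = -27*a^3 - 63*a^2 + 54*a + m*(-45*a^2 + 30*a)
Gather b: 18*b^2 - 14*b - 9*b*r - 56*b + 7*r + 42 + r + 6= 18*b^2 + b*(-9*r - 70) + 8*r + 48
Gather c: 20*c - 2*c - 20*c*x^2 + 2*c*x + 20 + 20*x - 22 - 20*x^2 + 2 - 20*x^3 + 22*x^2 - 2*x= c*(-20*x^2 + 2*x + 18) - 20*x^3 + 2*x^2 + 18*x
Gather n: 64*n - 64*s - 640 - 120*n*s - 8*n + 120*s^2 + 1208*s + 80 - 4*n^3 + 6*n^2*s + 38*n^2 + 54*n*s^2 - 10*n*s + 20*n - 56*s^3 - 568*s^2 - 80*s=-4*n^3 + n^2*(6*s + 38) + n*(54*s^2 - 130*s + 76) - 56*s^3 - 448*s^2 + 1064*s - 560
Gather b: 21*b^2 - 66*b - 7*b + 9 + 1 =21*b^2 - 73*b + 10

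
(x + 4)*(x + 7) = x^2 + 11*x + 28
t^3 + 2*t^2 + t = t*(t + 1)^2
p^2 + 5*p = p*(p + 5)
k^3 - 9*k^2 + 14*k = k*(k - 7)*(k - 2)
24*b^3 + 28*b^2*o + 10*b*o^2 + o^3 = (2*b + o)^2*(6*b + o)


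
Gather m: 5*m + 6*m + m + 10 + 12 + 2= 12*m + 24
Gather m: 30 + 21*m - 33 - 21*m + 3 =0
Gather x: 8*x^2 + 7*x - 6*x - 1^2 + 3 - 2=8*x^2 + x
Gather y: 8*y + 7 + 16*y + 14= 24*y + 21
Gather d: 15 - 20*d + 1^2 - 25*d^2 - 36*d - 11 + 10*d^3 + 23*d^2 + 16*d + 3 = 10*d^3 - 2*d^2 - 40*d + 8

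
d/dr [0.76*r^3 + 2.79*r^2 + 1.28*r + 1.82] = 2.28*r^2 + 5.58*r + 1.28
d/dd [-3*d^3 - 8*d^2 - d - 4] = -9*d^2 - 16*d - 1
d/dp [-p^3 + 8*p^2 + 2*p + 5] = -3*p^2 + 16*p + 2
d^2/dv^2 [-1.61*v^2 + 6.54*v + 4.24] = -3.22000000000000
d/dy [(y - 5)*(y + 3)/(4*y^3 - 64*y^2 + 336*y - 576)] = (-y^3 - 2*y^2 + 85*y - 258)/(4*(y^5 - 26*y^4 + 268*y^3 - 1368*y^2 + 3456*y - 3456))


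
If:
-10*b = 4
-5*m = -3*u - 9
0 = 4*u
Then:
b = -2/5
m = 9/5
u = 0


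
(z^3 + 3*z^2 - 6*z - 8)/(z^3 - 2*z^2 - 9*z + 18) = (z^2 + 5*z + 4)/(z^2 - 9)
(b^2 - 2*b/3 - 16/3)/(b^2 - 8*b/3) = (b + 2)/b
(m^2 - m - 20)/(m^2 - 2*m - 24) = (m - 5)/(m - 6)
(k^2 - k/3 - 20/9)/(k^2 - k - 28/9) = (3*k - 5)/(3*k - 7)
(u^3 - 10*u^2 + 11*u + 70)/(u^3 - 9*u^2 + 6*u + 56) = (u - 5)/(u - 4)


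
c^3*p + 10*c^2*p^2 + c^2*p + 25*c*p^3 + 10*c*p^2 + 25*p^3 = (c + 5*p)^2*(c*p + p)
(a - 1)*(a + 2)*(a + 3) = a^3 + 4*a^2 + a - 6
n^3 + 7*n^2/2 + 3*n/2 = n*(n + 1/2)*(n + 3)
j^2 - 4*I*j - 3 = (j - 3*I)*(j - I)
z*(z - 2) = z^2 - 2*z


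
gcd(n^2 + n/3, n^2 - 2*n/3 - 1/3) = n + 1/3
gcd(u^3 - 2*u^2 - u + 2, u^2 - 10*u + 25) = 1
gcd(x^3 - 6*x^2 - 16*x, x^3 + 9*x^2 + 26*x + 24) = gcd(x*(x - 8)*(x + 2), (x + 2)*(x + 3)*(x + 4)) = x + 2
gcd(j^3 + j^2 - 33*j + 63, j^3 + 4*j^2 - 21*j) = j^2 + 4*j - 21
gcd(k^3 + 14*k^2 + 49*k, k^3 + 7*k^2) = k^2 + 7*k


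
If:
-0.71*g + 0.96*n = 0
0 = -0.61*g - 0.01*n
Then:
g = 0.00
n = 0.00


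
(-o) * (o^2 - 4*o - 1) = -o^3 + 4*o^2 + o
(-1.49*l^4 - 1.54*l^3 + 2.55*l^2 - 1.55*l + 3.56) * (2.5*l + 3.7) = -3.725*l^5 - 9.363*l^4 + 0.677*l^3 + 5.56*l^2 + 3.165*l + 13.172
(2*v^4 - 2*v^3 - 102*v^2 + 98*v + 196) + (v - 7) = 2*v^4 - 2*v^3 - 102*v^2 + 99*v + 189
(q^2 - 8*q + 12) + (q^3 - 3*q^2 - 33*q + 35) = q^3 - 2*q^2 - 41*q + 47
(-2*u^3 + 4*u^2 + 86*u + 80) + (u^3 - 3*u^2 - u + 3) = -u^3 + u^2 + 85*u + 83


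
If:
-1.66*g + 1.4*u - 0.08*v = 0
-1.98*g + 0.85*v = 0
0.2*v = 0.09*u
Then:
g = 0.00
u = 0.00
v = 0.00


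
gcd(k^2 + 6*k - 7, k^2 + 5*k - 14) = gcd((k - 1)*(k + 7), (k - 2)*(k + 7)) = k + 7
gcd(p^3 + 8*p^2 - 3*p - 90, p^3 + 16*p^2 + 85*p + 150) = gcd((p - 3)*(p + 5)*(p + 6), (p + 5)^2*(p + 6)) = p^2 + 11*p + 30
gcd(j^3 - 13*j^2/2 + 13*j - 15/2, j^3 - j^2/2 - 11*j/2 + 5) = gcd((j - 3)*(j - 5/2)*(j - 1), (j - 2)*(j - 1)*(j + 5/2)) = j - 1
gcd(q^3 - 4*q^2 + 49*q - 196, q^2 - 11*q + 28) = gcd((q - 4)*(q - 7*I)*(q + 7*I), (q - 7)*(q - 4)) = q - 4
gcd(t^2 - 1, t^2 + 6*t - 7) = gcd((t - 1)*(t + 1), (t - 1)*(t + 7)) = t - 1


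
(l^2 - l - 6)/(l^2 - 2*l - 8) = (l - 3)/(l - 4)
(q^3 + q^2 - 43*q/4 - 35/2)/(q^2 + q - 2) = (q^2 - q - 35/4)/(q - 1)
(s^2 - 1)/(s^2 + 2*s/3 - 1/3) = 3*(s - 1)/(3*s - 1)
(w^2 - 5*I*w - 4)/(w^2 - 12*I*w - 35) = (-w^2 + 5*I*w + 4)/(-w^2 + 12*I*w + 35)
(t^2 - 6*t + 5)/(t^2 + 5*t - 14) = (t^2 - 6*t + 5)/(t^2 + 5*t - 14)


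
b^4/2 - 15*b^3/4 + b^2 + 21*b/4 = b*(b/2 + 1/2)*(b - 7)*(b - 3/2)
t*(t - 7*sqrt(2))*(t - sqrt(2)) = t^3 - 8*sqrt(2)*t^2 + 14*t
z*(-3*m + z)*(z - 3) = -3*m*z^2 + 9*m*z + z^3 - 3*z^2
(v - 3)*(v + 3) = v^2 - 9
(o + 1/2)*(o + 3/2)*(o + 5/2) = o^3 + 9*o^2/2 + 23*o/4 + 15/8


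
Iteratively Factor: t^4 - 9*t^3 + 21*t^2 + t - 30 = (t - 5)*(t^3 - 4*t^2 + t + 6) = (t - 5)*(t - 2)*(t^2 - 2*t - 3) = (t - 5)*(t - 3)*(t - 2)*(t + 1)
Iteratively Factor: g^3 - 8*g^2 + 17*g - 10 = (g - 1)*(g^2 - 7*g + 10) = (g - 5)*(g - 1)*(g - 2)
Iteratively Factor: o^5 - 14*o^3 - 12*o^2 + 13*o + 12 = (o - 4)*(o^4 + 4*o^3 + 2*o^2 - 4*o - 3) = (o - 4)*(o + 1)*(o^3 + 3*o^2 - o - 3) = (o - 4)*(o + 1)*(o + 3)*(o^2 - 1) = (o - 4)*(o + 1)^2*(o + 3)*(o - 1)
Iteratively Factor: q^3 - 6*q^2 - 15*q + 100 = (q + 4)*(q^2 - 10*q + 25) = (q - 5)*(q + 4)*(q - 5)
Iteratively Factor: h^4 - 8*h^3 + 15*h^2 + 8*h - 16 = (h - 4)*(h^3 - 4*h^2 - h + 4) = (h - 4)*(h - 1)*(h^2 - 3*h - 4) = (h - 4)^2*(h - 1)*(h + 1)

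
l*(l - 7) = l^2 - 7*l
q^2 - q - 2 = (q - 2)*(q + 1)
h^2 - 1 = (h - 1)*(h + 1)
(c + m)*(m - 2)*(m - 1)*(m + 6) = c*m^3 + 3*c*m^2 - 16*c*m + 12*c + m^4 + 3*m^3 - 16*m^2 + 12*m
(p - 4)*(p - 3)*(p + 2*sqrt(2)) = p^3 - 7*p^2 + 2*sqrt(2)*p^2 - 14*sqrt(2)*p + 12*p + 24*sqrt(2)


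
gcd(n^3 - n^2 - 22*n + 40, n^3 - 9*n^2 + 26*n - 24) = n^2 - 6*n + 8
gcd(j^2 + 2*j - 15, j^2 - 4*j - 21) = 1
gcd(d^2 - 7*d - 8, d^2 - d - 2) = d + 1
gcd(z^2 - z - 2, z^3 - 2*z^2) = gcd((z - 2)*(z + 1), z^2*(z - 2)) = z - 2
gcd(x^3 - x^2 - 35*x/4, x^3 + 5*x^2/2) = x^2 + 5*x/2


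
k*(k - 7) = k^2 - 7*k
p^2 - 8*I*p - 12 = (p - 6*I)*(p - 2*I)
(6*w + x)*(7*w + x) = 42*w^2 + 13*w*x + x^2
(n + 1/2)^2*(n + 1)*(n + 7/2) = n^4 + 11*n^3/2 + 33*n^2/4 + 37*n/8 + 7/8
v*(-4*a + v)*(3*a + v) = -12*a^2*v - a*v^2 + v^3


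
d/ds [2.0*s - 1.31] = 2.00000000000000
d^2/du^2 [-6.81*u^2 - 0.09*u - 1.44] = -13.6200000000000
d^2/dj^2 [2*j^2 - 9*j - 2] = 4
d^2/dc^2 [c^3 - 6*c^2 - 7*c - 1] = 6*c - 12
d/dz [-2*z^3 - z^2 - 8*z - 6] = -6*z^2 - 2*z - 8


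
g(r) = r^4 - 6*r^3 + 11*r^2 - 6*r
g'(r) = 4*r^3 - 18*r^2 + 22*r - 6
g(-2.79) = 293.26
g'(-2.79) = -294.36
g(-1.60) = 68.89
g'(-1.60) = -103.66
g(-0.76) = 13.88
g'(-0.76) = -34.87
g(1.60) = 0.54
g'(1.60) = -0.50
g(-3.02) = 366.89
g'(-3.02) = -346.78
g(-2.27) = 167.04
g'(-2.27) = -195.48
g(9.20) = 3367.64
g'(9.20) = 1787.63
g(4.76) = 86.94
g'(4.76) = 122.28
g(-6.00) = 3024.00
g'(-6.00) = -1650.00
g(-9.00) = 11880.00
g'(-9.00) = -4578.00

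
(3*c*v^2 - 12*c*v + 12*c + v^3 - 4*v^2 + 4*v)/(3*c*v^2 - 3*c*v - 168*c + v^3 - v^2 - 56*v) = (v^2 - 4*v + 4)/(v^2 - v - 56)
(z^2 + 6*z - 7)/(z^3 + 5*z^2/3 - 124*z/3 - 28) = 3*(z - 1)/(3*z^2 - 16*z - 12)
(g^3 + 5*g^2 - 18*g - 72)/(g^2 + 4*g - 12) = (g^2 - g - 12)/(g - 2)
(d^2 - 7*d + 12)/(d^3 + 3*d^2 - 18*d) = (d - 4)/(d*(d + 6))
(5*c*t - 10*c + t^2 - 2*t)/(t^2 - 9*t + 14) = (5*c + t)/(t - 7)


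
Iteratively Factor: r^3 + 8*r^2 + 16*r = (r + 4)*(r^2 + 4*r) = (r + 4)^2*(r)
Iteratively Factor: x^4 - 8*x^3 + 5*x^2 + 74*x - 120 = (x - 4)*(x^3 - 4*x^2 - 11*x + 30) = (x - 4)*(x + 3)*(x^2 - 7*x + 10) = (x - 5)*(x - 4)*(x + 3)*(x - 2)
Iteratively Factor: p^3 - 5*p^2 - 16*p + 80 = (p - 5)*(p^2 - 16) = (p - 5)*(p - 4)*(p + 4)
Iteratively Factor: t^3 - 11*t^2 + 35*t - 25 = (t - 5)*(t^2 - 6*t + 5) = (t - 5)*(t - 1)*(t - 5)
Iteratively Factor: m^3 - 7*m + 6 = (m + 3)*(m^2 - 3*m + 2) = (m - 2)*(m + 3)*(m - 1)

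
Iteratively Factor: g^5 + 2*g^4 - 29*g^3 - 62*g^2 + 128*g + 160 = (g + 4)*(g^4 - 2*g^3 - 21*g^2 + 22*g + 40) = (g + 4)^2*(g^3 - 6*g^2 + 3*g + 10) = (g + 1)*(g + 4)^2*(g^2 - 7*g + 10) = (g - 2)*(g + 1)*(g + 4)^2*(g - 5)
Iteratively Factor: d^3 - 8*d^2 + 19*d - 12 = (d - 1)*(d^2 - 7*d + 12) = (d - 4)*(d - 1)*(d - 3)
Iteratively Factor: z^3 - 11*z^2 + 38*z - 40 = (z - 5)*(z^2 - 6*z + 8) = (z - 5)*(z - 4)*(z - 2)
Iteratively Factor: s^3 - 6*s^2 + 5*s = (s)*(s^2 - 6*s + 5) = s*(s - 5)*(s - 1)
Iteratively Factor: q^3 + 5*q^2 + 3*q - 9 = (q - 1)*(q^2 + 6*q + 9) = (q - 1)*(q + 3)*(q + 3)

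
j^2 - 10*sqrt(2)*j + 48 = (j - 6*sqrt(2))*(j - 4*sqrt(2))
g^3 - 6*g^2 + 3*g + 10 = (g - 5)*(g - 2)*(g + 1)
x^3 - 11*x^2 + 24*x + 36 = (x - 6)^2*(x + 1)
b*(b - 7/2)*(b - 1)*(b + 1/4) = b^4 - 17*b^3/4 + 19*b^2/8 + 7*b/8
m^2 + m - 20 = (m - 4)*(m + 5)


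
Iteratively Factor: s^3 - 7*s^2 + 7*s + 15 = (s + 1)*(s^2 - 8*s + 15) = (s - 5)*(s + 1)*(s - 3)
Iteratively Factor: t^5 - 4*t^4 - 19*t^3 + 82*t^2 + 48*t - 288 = (t + 4)*(t^4 - 8*t^3 + 13*t^2 + 30*t - 72) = (t + 2)*(t + 4)*(t^3 - 10*t^2 + 33*t - 36) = (t - 4)*(t + 2)*(t + 4)*(t^2 - 6*t + 9) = (t - 4)*(t - 3)*(t + 2)*(t + 4)*(t - 3)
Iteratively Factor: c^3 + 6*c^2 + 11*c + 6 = (c + 3)*(c^2 + 3*c + 2) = (c + 2)*(c + 3)*(c + 1)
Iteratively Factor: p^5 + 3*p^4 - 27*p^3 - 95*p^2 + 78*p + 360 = (p - 5)*(p^4 + 8*p^3 + 13*p^2 - 30*p - 72) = (p - 5)*(p + 4)*(p^3 + 4*p^2 - 3*p - 18) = (p - 5)*(p + 3)*(p + 4)*(p^2 + p - 6) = (p - 5)*(p - 2)*(p + 3)*(p + 4)*(p + 3)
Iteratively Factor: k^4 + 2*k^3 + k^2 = (k + 1)*(k^3 + k^2) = k*(k + 1)*(k^2 + k) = k^2*(k + 1)*(k + 1)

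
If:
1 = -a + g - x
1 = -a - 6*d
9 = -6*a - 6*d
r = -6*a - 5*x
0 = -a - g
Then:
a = -8/5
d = 1/10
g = 8/5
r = -7/5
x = 11/5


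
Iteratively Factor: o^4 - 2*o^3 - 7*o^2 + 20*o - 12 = (o + 3)*(o^3 - 5*o^2 + 8*o - 4) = (o - 2)*(o + 3)*(o^2 - 3*o + 2) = (o - 2)*(o - 1)*(o + 3)*(o - 2)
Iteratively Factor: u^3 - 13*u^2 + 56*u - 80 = (u - 4)*(u^2 - 9*u + 20) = (u - 4)^2*(u - 5)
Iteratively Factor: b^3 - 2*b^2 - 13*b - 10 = (b + 2)*(b^2 - 4*b - 5) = (b - 5)*(b + 2)*(b + 1)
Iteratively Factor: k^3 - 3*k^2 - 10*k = (k)*(k^2 - 3*k - 10) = k*(k + 2)*(k - 5)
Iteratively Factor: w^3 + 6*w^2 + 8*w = (w + 4)*(w^2 + 2*w) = w*(w + 4)*(w + 2)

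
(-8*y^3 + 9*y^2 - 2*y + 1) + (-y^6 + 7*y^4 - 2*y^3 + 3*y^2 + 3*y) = -y^6 + 7*y^4 - 10*y^3 + 12*y^2 + y + 1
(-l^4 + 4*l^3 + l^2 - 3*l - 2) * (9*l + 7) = -9*l^5 + 29*l^4 + 37*l^3 - 20*l^2 - 39*l - 14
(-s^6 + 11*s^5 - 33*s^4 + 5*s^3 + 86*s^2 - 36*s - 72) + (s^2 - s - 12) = -s^6 + 11*s^5 - 33*s^4 + 5*s^3 + 87*s^2 - 37*s - 84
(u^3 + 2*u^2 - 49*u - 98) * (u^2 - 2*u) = u^5 - 53*u^3 + 196*u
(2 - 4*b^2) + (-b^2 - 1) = 1 - 5*b^2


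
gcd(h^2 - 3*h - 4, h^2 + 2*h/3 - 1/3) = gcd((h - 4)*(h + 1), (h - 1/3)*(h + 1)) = h + 1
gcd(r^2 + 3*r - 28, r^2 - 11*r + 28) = r - 4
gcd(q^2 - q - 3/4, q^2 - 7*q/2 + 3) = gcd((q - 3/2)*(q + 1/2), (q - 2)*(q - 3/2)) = q - 3/2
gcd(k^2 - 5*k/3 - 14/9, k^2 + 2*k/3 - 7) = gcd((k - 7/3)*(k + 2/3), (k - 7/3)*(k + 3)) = k - 7/3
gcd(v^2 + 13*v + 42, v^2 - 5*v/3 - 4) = 1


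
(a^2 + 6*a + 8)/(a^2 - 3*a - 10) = (a + 4)/(a - 5)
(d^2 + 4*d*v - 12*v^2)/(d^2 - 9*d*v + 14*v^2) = (-d - 6*v)/(-d + 7*v)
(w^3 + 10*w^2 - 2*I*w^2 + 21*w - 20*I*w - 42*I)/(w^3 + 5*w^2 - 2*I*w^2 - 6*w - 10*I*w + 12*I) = (w^2 + 10*w + 21)/(w^2 + 5*w - 6)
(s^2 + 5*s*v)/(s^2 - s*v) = (s + 5*v)/(s - v)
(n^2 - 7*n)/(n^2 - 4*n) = (n - 7)/(n - 4)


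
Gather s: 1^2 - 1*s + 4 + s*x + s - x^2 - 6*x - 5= s*x - x^2 - 6*x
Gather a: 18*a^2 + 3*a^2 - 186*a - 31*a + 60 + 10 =21*a^2 - 217*a + 70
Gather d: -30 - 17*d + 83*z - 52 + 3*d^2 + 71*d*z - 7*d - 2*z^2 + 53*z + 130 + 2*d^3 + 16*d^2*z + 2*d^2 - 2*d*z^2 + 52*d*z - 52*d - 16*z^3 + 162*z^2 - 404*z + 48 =2*d^3 + d^2*(16*z + 5) + d*(-2*z^2 + 123*z - 76) - 16*z^3 + 160*z^2 - 268*z + 96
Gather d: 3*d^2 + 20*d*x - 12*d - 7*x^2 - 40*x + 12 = 3*d^2 + d*(20*x - 12) - 7*x^2 - 40*x + 12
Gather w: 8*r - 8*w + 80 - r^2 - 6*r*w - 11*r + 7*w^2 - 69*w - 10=-r^2 - 3*r + 7*w^2 + w*(-6*r - 77) + 70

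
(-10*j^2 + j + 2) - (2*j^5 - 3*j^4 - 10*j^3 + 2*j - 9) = -2*j^5 + 3*j^4 + 10*j^3 - 10*j^2 - j + 11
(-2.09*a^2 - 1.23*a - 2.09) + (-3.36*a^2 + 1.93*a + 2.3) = -5.45*a^2 + 0.7*a + 0.21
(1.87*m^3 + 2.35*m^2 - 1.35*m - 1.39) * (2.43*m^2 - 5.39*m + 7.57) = 4.5441*m^5 - 4.3688*m^4 - 1.7911*m^3 + 21.6883*m^2 - 2.7274*m - 10.5223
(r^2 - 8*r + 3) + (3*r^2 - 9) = 4*r^2 - 8*r - 6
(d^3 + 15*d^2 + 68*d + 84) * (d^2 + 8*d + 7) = d^5 + 23*d^4 + 195*d^3 + 733*d^2 + 1148*d + 588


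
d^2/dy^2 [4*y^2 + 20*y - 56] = 8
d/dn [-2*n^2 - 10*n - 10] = -4*n - 10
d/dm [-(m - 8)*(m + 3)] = 5 - 2*m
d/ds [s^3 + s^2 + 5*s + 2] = 3*s^2 + 2*s + 5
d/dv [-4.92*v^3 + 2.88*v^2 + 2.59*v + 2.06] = -14.76*v^2 + 5.76*v + 2.59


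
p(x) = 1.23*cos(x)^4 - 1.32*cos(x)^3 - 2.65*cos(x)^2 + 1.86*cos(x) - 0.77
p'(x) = -4.92*sin(x)*cos(x)^3 + 3.96*sin(x)*cos(x)^2 + 5.3*sin(x)*cos(x) - 1.86*sin(x)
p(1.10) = -0.54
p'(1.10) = 0.80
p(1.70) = -1.05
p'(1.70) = -2.45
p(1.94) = -1.70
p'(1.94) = -2.82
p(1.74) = -1.15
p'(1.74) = -2.58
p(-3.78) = -2.78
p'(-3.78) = -0.60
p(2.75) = -2.81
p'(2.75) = 0.19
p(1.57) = -0.77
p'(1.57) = -1.86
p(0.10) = -1.64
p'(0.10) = 0.25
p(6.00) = -1.55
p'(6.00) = -0.71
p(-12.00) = -1.26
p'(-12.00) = 1.33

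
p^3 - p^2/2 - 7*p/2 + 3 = (p - 3/2)*(p - 1)*(p + 2)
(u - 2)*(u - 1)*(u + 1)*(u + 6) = u^4 + 4*u^3 - 13*u^2 - 4*u + 12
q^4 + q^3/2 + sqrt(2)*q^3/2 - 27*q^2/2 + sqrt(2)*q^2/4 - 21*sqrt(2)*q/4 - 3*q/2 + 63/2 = (q - 3)*(q + 7/2)*(q - sqrt(2))*(q + 3*sqrt(2)/2)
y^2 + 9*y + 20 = (y + 4)*(y + 5)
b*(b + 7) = b^2 + 7*b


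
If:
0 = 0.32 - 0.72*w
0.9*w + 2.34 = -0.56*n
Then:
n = -4.89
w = 0.44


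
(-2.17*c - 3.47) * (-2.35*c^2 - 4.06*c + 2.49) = 5.0995*c^3 + 16.9647*c^2 + 8.6849*c - 8.6403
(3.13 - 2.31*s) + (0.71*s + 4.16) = 7.29 - 1.6*s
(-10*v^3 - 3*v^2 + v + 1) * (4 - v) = 10*v^4 - 37*v^3 - 13*v^2 + 3*v + 4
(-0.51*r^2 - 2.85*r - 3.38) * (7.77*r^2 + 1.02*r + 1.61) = -3.9627*r^4 - 22.6647*r^3 - 29.9907*r^2 - 8.0361*r - 5.4418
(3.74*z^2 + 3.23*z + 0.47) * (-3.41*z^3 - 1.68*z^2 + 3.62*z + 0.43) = -12.7534*z^5 - 17.2975*z^4 + 6.5097*z^3 + 12.5112*z^2 + 3.0903*z + 0.2021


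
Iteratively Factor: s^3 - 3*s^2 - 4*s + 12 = (s - 3)*(s^2 - 4) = (s - 3)*(s + 2)*(s - 2)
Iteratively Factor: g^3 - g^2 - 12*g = (g - 4)*(g^2 + 3*g) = (g - 4)*(g + 3)*(g)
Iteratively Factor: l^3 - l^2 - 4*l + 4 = (l - 1)*(l^2 - 4) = (l - 1)*(l + 2)*(l - 2)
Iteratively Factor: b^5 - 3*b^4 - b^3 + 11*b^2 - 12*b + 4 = (b - 2)*(b^4 - b^3 - 3*b^2 + 5*b - 2) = (b - 2)*(b - 1)*(b^3 - 3*b + 2) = (b - 2)*(b - 1)^2*(b^2 + b - 2) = (b - 2)*(b - 1)^3*(b + 2)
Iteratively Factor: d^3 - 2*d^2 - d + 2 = (d - 1)*(d^2 - d - 2) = (d - 1)*(d + 1)*(d - 2)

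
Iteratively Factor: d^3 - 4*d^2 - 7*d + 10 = (d + 2)*(d^2 - 6*d + 5) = (d - 5)*(d + 2)*(d - 1)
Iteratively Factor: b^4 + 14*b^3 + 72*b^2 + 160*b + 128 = (b + 4)*(b^3 + 10*b^2 + 32*b + 32) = (b + 4)^2*(b^2 + 6*b + 8) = (b + 4)^3*(b + 2)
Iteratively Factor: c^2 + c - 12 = (c - 3)*(c + 4)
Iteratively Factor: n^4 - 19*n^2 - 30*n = (n - 5)*(n^3 + 5*n^2 + 6*n) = n*(n - 5)*(n^2 + 5*n + 6) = n*(n - 5)*(n + 2)*(n + 3)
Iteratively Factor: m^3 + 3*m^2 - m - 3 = (m - 1)*(m^2 + 4*m + 3) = (m - 1)*(m + 1)*(m + 3)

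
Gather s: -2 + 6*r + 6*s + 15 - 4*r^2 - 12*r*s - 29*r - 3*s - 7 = -4*r^2 - 23*r + s*(3 - 12*r) + 6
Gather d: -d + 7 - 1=6 - d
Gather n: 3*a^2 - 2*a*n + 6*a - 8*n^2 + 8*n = 3*a^2 + 6*a - 8*n^2 + n*(8 - 2*a)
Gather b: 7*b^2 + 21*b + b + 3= 7*b^2 + 22*b + 3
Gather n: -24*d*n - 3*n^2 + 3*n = -3*n^2 + n*(3 - 24*d)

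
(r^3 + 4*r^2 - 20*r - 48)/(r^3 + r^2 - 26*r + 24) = (r + 2)/(r - 1)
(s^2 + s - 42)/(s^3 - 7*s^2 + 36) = (s + 7)/(s^2 - s - 6)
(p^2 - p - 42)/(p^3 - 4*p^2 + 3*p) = (p^2 - p - 42)/(p*(p^2 - 4*p + 3))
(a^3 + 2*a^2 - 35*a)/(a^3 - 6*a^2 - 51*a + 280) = a/(a - 8)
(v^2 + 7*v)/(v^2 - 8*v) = (v + 7)/(v - 8)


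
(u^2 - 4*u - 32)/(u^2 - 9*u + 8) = (u + 4)/(u - 1)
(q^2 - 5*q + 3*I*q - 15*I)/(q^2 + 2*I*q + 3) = (q - 5)/(q - I)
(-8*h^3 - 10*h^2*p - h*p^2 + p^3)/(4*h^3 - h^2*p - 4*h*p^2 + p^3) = (2*h + p)/(-h + p)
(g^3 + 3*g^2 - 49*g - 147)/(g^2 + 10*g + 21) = g - 7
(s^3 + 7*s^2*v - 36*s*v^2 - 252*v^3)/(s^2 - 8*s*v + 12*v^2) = (s^2 + 13*s*v + 42*v^2)/(s - 2*v)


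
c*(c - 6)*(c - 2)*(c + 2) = c^4 - 6*c^3 - 4*c^2 + 24*c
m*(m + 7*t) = m^2 + 7*m*t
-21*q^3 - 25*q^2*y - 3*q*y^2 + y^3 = (-7*q + y)*(q + y)*(3*q + y)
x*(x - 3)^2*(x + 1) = x^4 - 5*x^3 + 3*x^2 + 9*x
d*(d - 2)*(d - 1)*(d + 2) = d^4 - d^3 - 4*d^2 + 4*d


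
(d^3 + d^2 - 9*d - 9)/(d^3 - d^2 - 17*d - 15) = (d - 3)/(d - 5)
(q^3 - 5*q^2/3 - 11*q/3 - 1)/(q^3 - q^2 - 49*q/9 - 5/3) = 3*(q + 1)/(3*q + 5)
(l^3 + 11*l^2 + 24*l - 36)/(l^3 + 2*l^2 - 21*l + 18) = (l + 6)/(l - 3)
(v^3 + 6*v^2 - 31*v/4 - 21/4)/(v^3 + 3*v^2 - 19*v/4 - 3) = (v + 7)/(v + 4)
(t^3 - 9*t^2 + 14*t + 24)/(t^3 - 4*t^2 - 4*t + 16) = (t^2 - 5*t - 6)/(t^2 - 4)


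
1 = 1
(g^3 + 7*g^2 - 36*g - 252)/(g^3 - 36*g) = (g + 7)/g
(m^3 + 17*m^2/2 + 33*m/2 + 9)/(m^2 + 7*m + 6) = m + 3/2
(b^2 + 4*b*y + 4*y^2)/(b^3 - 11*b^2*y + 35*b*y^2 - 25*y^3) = (b^2 + 4*b*y + 4*y^2)/(b^3 - 11*b^2*y + 35*b*y^2 - 25*y^3)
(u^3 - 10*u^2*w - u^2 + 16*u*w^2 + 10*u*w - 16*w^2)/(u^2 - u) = u - 10*w + 16*w^2/u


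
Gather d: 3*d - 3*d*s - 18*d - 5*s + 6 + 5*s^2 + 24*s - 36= d*(-3*s - 15) + 5*s^2 + 19*s - 30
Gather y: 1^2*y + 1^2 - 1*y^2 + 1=-y^2 + y + 2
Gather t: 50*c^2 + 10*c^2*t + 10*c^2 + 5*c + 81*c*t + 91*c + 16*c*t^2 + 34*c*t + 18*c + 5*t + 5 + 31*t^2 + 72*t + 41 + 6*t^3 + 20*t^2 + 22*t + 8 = 60*c^2 + 114*c + 6*t^3 + t^2*(16*c + 51) + t*(10*c^2 + 115*c + 99) + 54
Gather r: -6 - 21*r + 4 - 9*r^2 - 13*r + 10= -9*r^2 - 34*r + 8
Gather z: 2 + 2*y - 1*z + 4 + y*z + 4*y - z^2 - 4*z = 6*y - z^2 + z*(y - 5) + 6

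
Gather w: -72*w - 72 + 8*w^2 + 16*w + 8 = 8*w^2 - 56*w - 64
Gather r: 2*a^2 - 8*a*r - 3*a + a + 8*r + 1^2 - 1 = 2*a^2 - 2*a + r*(8 - 8*a)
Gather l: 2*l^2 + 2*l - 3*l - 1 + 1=2*l^2 - l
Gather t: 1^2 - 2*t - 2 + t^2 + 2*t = t^2 - 1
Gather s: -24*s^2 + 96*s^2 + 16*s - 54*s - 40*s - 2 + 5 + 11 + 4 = 72*s^2 - 78*s + 18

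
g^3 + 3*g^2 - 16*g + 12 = (g - 2)*(g - 1)*(g + 6)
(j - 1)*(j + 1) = j^2 - 1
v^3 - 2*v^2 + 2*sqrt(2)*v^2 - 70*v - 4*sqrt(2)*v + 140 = (v - 2)*(v - 5*sqrt(2))*(v + 7*sqrt(2))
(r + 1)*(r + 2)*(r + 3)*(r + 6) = r^4 + 12*r^3 + 47*r^2 + 72*r + 36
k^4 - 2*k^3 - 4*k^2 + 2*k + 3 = (k - 3)*(k - 1)*(k + 1)^2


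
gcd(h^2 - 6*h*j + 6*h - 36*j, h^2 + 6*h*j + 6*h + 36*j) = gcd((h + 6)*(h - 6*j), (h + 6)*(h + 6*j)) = h + 6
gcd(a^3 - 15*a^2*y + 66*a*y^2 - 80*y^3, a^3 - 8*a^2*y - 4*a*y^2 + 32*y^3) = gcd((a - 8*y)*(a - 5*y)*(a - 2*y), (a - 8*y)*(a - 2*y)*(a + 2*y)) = a^2 - 10*a*y + 16*y^2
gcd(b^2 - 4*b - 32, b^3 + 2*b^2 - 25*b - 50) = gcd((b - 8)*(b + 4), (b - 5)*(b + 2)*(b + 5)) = 1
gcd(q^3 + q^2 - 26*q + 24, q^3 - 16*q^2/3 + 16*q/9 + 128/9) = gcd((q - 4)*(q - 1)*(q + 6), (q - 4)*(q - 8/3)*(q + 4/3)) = q - 4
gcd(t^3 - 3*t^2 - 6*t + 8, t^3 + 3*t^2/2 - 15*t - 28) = t^2 - 2*t - 8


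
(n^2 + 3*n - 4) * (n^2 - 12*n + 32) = n^4 - 9*n^3 - 8*n^2 + 144*n - 128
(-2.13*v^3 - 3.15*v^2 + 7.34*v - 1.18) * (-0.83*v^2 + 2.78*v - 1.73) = 1.7679*v^5 - 3.3069*v^4 - 11.1643*v^3 + 26.8341*v^2 - 15.9786*v + 2.0414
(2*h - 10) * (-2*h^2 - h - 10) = -4*h^3 + 18*h^2 - 10*h + 100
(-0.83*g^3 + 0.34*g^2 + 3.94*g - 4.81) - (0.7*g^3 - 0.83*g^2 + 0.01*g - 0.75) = -1.53*g^3 + 1.17*g^2 + 3.93*g - 4.06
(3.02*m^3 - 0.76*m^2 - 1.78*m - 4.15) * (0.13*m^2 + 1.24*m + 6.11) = 0.3926*m^5 + 3.646*m^4 + 17.2784*m^3 - 7.3903*m^2 - 16.0218*m - 25.3565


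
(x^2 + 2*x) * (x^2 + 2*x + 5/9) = x^4 + 4*x^3 + 41*x^2/9 + 10*x/9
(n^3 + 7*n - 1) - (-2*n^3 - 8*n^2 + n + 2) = 3*n^3 + 8*n^2 + 6*n - 3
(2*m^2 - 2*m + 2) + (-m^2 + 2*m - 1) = m^2 + 1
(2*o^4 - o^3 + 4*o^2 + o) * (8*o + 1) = 16*o^5 - 6*o^4 + 31*o^3 + 12*o^2 + o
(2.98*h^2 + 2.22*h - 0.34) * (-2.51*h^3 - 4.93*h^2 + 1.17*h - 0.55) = -7.4798*h^5 - 20.2636*h^4 - 6.6046*h^3 + 2.6346*h^2 - 1.6188*h + 0.187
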